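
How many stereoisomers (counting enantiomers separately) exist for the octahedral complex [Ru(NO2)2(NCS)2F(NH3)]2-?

8

An octahedron has six vertices in three trans pairs; every non-trans pair is cis.
The distinct arrangements are (6 in all): NO2 trans, NCS cis; NO2 cis, NCS cis (3 arrangements, 2 chiral); NO2 trans, NCS trans; NO2 cis, NCS trans.
Of these, 2 lack any improper symmetry element and so occur as enantiomeric pairs, giving 6 + 2 = 8 stereoisomers in total.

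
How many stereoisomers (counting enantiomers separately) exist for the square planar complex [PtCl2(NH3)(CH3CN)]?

2

Systematic placement gives 2 geometric isomers: Cl cis; Cl trans.
Each arrangement has an internal mirror plane or centre of symmetry, so none is chiral.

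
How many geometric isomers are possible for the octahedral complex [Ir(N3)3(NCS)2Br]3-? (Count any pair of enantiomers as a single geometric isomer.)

The six octahedral sites form three mutually perpendicular trans pairs.
Working through the distinct placements yields 3 geometric isomers: N3 mer, NCS trans; N3 fac, NCS cis; N3 mer, NCS cis.

3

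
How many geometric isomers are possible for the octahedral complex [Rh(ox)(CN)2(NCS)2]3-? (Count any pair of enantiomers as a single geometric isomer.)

An octahedron has six vertices in three trans pairs; every non-trans pair is cis.
Each ox is bidentate and must span two cis positions.
Working through the distinct placements yields 3 geometric isomers: CN trans, NCS cis; CN cis, NCS cis (chiral); CN cis, NCS trans.

3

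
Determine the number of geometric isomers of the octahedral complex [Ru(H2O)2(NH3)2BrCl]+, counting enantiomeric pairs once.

6

Working through the distinct placements yields 6 geometric isomers: H2O trans, NH3 trans; H2O cis, NH3 cis (3 arrangements, 2 chiral); H2O cis, NH3 trans; H2O trans, NH3 cis.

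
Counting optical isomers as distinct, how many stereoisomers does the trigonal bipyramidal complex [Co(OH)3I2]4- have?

3

A trigonal bipyramid has two axial and three equatorial sites, which are chemically inequivalent.
Systematic placement gives 3 geometric isomers: I both axial; I one axial, one equatorial; I both equatorial.
Each arrangement has an internal mirror plane or centre of symmetry, so none is chiral.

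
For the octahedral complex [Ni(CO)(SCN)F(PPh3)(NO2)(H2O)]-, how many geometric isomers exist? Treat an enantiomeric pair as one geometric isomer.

Exhaustive case analysis gives 15 geometric isomers.

15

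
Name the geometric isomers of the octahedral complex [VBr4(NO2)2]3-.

An octahedron has six vertices in three trans pairs; every non-trans pair is cis.
There are 2 geometric isomers: NO2 trans; NO2 cis.

cis and trans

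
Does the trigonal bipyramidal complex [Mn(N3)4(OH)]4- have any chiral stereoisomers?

A trigonal bipyramid has two axial and three equatorial sites, which are chemically inequivalent.
Working through the distinct placements yields 2 geometric isomers: OH equatorial; OH axial.
Each arrangement has an internal mirror plane or centre of symmetry, so none is chiral.

no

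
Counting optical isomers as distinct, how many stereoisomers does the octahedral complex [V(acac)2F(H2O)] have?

The six octahedral sites form three mutually perpendicular trans pairs.
Each acac is bidentate and must span two cis positions.
Working through the distinct placements yields 2 geometric isomers: F and H2O mutually trans; F and H2O mutually cis (chiral).
One of these lacks any improper symmetry element and so occurs as an enantiomeric pair, giving 2 + 1 = 3 stereoisomers in total.

3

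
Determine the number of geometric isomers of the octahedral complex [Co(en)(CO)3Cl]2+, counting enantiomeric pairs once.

The six octahedral sites form three mutually perpendicular trans pairs.
Each en is bidentate and must span two cis positions.
Systematic placement gives 2 geometric isomers: CO mer; CO fac.

2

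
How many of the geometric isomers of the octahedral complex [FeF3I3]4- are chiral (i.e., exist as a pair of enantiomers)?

There are 2 geometric isomers: F mer; F fac.
Each arrangement has an internal mirror plane or centre of symmetry, so none is chiral.

0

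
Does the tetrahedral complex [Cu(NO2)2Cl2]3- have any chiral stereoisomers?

no

In a tetrahedral complex all four positions are equivalent and every pair of ligands is adjacent — there is no cis/trans distinction.
Only one geometric arrangement is possible.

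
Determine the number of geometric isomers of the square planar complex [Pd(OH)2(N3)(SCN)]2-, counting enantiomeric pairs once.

2

A square has two trans pairs of vertices; adjacent vertices are cis.
Working through the distinct placements yields 2 geometric isomers: OH cis; OH trans.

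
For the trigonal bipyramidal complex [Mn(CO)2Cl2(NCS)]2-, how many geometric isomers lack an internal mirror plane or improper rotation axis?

1

A trigonal bipyramid has two axial and three equatorial sites, which are chemically inequivalent.
Systematic enumeration (placing each ligand type in turn and discarding arrangements equivalent by rotation or reflection) gives 5 geometric isomers.
One of these lacks any improper symmetry element and so occurs as an enantiomeric pair, giving 5 + 1 = 6 stereoisomers in total.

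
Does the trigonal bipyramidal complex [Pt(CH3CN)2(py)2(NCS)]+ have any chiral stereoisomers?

yes

In a trigonal bipyramid the two axial positions differ from the three equatorial ones.
Systematic enumeration (placing each ligand type in turn and discarding arrangements equivalent by rotation or reflection) gives 5 geometric isomers.
One of these lacks any improper symmetry element and so occurs as an enantiomeric pair, giving 5 + 1 = 6 stereoisomers in total.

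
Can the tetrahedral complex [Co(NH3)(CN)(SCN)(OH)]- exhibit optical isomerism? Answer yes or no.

yes

Only one geometric arrangement is possible; it has no improper symmetry element, so it exists as a pair of enantiomers (2 stereoisomers).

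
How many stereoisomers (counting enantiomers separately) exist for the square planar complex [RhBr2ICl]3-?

2

A square has two trans pairs of vertices; adjacent vertices are cis.
Systematic placement gives 2 geometric isomers: Br cis; Br trans.
Each arrangement has an internal mirror plane or centre of symmetry, so none is chiral.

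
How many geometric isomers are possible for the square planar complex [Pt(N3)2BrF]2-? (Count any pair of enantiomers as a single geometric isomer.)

2

Systematic placement gives 2 geometric isomers: N3 cis; N3 trans.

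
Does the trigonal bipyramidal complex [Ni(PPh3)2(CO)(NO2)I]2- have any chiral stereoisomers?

In a trigonal bipyramid the two axial positions differ from the three equatorial ones.
Placing the ligands in turn and identifying arrangements related by rotation or reflection leaves 7 distinct geometric isomers.
Of these, 3 lack any improper symmetry element and so occur as enantiomeric pairs, giving 7 + 3 = 10 stereoisomers in total.

yes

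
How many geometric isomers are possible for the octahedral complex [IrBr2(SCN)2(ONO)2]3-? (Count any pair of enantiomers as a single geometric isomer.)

5

In an octahedral complex each vertex has one trans partner and four cis neighbours.
The distinct arrangements are (5 in all): Br trans, SCN trans, ONO trans; Br trans, SCN cis, ONO cis; Br cis, SCN trans, ONO cis; Br cis, SCN cis, ONO cis (chiral); Br cis, SCN cis, ONO trans.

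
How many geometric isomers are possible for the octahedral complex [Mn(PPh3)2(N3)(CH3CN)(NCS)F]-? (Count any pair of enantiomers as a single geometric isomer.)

The six octahedral sites form three mutually perpendicular trans pairs.
Exhaustive case analysis gives 9 geometric isomers.

9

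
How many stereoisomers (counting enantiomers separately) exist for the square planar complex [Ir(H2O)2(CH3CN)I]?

2

There are 2 geometric isomers: H2O cis; H2O trans.
Each arrangement has an internal mirror plane or centre of symmetry, so none is chiral.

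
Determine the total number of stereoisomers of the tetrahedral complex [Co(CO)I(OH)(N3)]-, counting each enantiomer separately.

2

In a tetrahedral complex all four positions are equivalent and every pair of ligands is adjacent — there is no cis/trans distinction.
Only one geometric arrangement is possible; it has no improper symmetry element, so it exists as a pair of enantiomers (2 stereoisomers).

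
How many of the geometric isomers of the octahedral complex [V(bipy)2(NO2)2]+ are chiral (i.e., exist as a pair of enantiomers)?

1

In an octahedral complex each vertex has one trans partner and four cis neighbours.
Each bipy is bidentate and must span two cis positions.
There are 2 geometric isomers: NO2 trans; NO2 cis (chiral).
One of these lacks any improper symmetry element and so occurs as an enantiomeric pair, giving 2 + 1 = 3 stereoisomers in total.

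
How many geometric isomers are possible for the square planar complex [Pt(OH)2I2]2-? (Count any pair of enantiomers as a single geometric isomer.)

2

A square has two trans pairs of vertices; adjacent vertices are cis.
There are 2 geometric isomers: OH cis; OH trans.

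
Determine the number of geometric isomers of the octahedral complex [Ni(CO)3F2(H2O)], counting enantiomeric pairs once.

In an octahedral complex each vertex has one trans partner and four cis neighbours.
There are 3 geometric isomers: CO mer, F cis; CO mer, F trans; CO fac, F cis.

3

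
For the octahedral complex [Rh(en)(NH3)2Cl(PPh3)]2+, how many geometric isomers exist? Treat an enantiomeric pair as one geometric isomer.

4

The six octahedral sites form three mutually perpendicular trans pairs.
Each en is bidentate and must span two cis positions.
Systematic placement gives 4 geometric isomers: NH3 cis (3 arrangements, 2 chiral); NH3 trans.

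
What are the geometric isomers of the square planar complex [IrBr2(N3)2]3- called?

cis and trans

A square has two trans pairs of vertices; adjacent vertices are cis.
The distinct arrangements are (2 in all): Br cis; Br trans.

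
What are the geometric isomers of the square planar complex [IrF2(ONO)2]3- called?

cis and trans

In a square planar complex each vertex has one trans partner and two cis neighbours.
Working through the distinct placements yields 2 geometric isomers: F cis; F trans.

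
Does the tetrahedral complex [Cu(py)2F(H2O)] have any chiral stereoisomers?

no

Only one geometric arrangement is possible.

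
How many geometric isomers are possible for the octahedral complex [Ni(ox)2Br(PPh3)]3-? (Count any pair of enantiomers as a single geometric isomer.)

The six octahedral sites form three mutually perpendicular trans pairs.
Each ox is bidentate and must span two cis positions.
The distinct arrangements are (2 in all): Br and PPh3 mutually trans; Br and PPh3 mutually cis (chiral).

2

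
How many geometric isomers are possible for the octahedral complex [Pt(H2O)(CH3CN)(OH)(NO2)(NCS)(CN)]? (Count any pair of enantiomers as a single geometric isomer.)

In an octahedral complex each vertex has one trans partner and four cis neighbours.
Exhaustive case analysis gives 15 geometric isomers.

15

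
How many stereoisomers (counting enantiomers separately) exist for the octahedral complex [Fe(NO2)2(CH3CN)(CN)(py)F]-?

The six octahedral sites form three mutually perpendicular trans pairs.
Systematic enumeration (placing each ligand type in turn and discarding arrangements equivalent by rotation or reflection) gives 9 geometric isomers.
Of these, 6 lack any improper symmetry element and so occur as enantiomeric pairs, giving 9 + 6 = 15 stereoisomers in total.

15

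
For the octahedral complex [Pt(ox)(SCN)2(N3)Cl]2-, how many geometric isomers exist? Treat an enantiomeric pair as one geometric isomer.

The six octahedral sites form three mutually perpendicular trans pairs.
Each ox is bidentate and must span two cis positions.
Systematic placement gives 4 geometric isomers: SCN cis (3 arrangements, 2 chiral); SCN trans.

4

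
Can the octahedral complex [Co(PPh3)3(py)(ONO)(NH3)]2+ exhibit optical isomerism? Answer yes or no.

yes

The six octahedral sites form three mutually perpendicular trans pairs.
There are 4 geometric isomers: PPh3 mer (3 arrangements); PPh3 fac (chiral).
One of these lacks any improper symmetry element and so occurs as an enantiomeric pair, giving 4 + 1 = 5 stereoisomers in total.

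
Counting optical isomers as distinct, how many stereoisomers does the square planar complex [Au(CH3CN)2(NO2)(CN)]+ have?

2

The distinct arrangements are (2 in all): CH3CN cis; CH3CN trans.
Each arrangement has an internal mirror plane or centre of symmetry, so none is chiral.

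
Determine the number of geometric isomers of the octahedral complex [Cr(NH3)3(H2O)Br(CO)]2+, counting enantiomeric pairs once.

An octahedron has six vertices in three trans pairs; every non-trans pair is cis.
Systematic placement gives 4 geometric isomers: NH3 mer (3 arrangements); NH3 fac (chiral).

4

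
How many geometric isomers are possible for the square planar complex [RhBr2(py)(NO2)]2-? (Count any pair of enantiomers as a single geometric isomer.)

A square has two trans pairs of vertices; adjacent vertices are cis.
Working through the distinct placements yields 2 geometric isomers: Br cis; Br trans.

2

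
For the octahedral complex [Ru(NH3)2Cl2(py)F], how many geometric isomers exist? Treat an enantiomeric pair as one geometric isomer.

6

An octahedron has six vertices in three trans pairs; every non-trans pair is cis.
There are 6 geometric isomers: NH3 cis, Cl trans; NH3 trans, Cl trans; NH3 cis, Cl cis (3 arrangements, 2 chiral); NH3 trans, Cl cis.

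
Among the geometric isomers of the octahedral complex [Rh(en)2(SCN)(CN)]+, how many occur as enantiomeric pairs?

An octahedron has six vertices in three trans pairs; every non-trans pair is cis.
Each en is bidentate and must span two cis positions.
Systematic placement gives 2 geometric isomers: SCN and CN mutually trans; SCN and CN mutually cis (chiral).
One of these lacks any improper symmetry element and so occurs as an enantiomeric pair, giving 2 + 1 = 3 stereoisomers in total.

1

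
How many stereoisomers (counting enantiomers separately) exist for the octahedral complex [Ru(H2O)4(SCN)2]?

There are 2 geometric isomers: SCN trans; SCN cis.
Each arrangement has an internal mirror plane or centre of symmetry, so none is chiral.

2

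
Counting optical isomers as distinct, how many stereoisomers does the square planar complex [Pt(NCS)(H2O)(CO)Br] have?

Systematic placement gives 3 geometric isomers: (Br/H2O trans, CO/NCS trans); (Br/NCS trans, CO/H2O trans); (Br/CO trans, H2O/NCS trans).
Each arrangement has an internal mirror plane or centre of symmetry, so none is chiral.

3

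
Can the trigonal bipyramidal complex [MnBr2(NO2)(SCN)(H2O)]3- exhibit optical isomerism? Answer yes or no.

yes

In a trigonal bipyramid the two axial positions differ from the three equatorial ones.
Placing the ligands in turn and identifying arrangements related by rotation or reflection leaves 7 distinct geometric isomers.
Of these, 3 lack any improper symmetry element and so occur as enantiomeric pairs, giving 7 + 3 = 10 stereoisomers in total.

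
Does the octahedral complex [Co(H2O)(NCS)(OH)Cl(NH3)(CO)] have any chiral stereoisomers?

yes

Placing the ligands in turn and identifying arrangements related by rotation or reflection leaves 15 distinct geometric isomers.
Of these, 15 lack any improper symmetry element and so occur as enantiomeric pairs, giving 15 + 15 = 30 stereoisomers in total.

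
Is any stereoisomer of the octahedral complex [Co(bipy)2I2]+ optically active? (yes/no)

yes

Each bipy is bidentate and must span two cis positions.
There are 2 geometric isomers: I trans; I cis (chiral).
One of these lacks any improper symmetry element and so occurs as an enantiomeric pair, giving 2 + 1 = 3 stereoisomers in total.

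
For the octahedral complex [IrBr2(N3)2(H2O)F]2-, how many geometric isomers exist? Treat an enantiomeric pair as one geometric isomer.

The six octahedral sites form three mutually perpendicular trans pairs.
The distinct arrangements are (6 in all): Br trans, N3 trans; Br trans, N3 cis; Br cis, N3 trans; Br cis, N3 cis (3 arrangements, 2 chiral).

6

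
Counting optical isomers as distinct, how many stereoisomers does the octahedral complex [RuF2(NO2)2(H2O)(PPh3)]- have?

In an octahedral complex each vertex has one trans partner and four cis neighbours.
Working through the distinct placements yields 6 geometric isomers: F trans, NO2 cis; F trans, NO2 trans; F cis, NO2 cis (3 arrangements, 2 chiral); F cis, NO2 trans.
Of these, 2 lack any improper symmetry element and so occur as enantiomeric pairs, giving 6 + 2 = 8 stereoisomers in total.

8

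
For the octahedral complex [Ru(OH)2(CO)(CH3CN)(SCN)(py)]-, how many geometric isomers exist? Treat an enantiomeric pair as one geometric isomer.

In an octahedral complex each vertex has one trans partner and four cis neighbours.
Exhaustive case analysis gives 9 geometric isomers.

9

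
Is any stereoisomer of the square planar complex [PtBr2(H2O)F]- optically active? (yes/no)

no

A square has two trans pairs of vertices; adjacent vertices are cis.
Working through the distinct placements yields 2 geometric isomers: Br cis; Br trans.
Each arrangement has an internal mirror plane or centre of symmetry, so none is chiral.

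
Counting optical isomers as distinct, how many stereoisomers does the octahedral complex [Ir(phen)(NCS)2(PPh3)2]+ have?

4

An octahedron has six vertices in three trans pairs; every non-trans pair is cis.
Each phen is bidentate and must span two cis positions.
Systematic placement gives 3 geometric isomers: NCS trans, PPh3 cis; NCS cis, PPh3 cis (chiral); NCS cis, PPh3 trans.
One of these lacks any improper symmetry element and so occurs as an enantiomeric pair, giving 3 + 1 = 4 stereoisomers in total.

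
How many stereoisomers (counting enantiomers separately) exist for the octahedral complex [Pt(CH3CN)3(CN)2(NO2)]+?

3

An octahedron has six vertices in three trans pairs; every non-trans pair is cis.
Systematic placement gives 3 geometric isomers: CH3CN mer, CN cis; CH3CN mer, CN trans; CH3CN fac, CN cis.
Each arrangement has an internal mirror plane or centre of symmetry, so none is chiral.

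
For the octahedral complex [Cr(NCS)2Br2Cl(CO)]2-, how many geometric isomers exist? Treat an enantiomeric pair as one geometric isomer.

The six octahedral sites form three mutually perpendicular trans pairs.
Working through the distinct placements yields 6 geometric isomers: NCS trans, Br trans; NCS cis, Br trans; NCS trans, Br cis; NCS cis, Br cis (3 arrangements, 2 chiral).

6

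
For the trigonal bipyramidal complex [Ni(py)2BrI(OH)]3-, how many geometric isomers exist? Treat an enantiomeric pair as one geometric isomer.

7

In a trigonal bipyramid the two axial positions differ from the three equatorial ones.
Exhaustive case analysis gives 7 geometric isomers.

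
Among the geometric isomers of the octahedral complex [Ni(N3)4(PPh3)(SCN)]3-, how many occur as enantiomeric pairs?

There are 2 geometric isomers: PPh3 and SCN mutually trans; PPh3 and SCN mutually cis.
Each arrangement has an internal mirror plane or centre of symmetry, so none is chiral.

0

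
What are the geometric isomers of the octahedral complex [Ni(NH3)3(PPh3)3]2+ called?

The six octahedral sites form three mutually perpendicular trans pairs.
Systematic placement gives 2 geometric isomers: NH3 mer; NH3 fac.

fac and mer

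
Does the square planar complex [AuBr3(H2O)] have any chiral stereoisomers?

In a square planar complex each vertex has one trans partner and two cis neighbours.
Only one geometric arrangement is possible.

no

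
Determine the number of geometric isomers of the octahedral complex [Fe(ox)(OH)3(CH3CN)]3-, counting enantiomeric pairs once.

2

In an octahedral complex each vertex has one trans partner and four cis neighbours.
Each ox is bidentate and must span two cis positions.
There are 2 geometric isomers: OH fac; OH mer.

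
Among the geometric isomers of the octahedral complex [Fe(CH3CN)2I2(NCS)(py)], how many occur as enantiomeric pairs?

There are 6 geometric isomers: CH3CN trans, I trans; CH3CN trans, I cis; CH3CN cis, I cis (3 arrangements, 2 chiral); CH3CN cis, I trans.
Of these, 2 lack any improper symmetry element and so occur as enantiomeric pairs, giving 6 + 2 = 8 stereoisomers in total.

2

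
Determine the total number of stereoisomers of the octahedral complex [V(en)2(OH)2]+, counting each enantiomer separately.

Each en is bidentate and must span two cis positions.
Working through the distinct placements yields 2 geometric isomers: OH trans; OH cis (chiral).
One of these lacks any improper symmetry element and so occurs as an enantiomeric pair, giving 2 + 1 = 3 stereoisomers in total.

3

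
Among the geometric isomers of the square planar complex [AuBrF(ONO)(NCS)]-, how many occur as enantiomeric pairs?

0

In a square planar complex each vertex has one trans partner and two cis neighbours.
There are 3 geometric isomers: (Br/NCS trans, F/ONO trans); (Br/ONO trans, F/NCS trans); (Br/F trans, NCS/ONO trans).
Each arrangement has an internal mirror plane or centre of symmetry, so none is chiral.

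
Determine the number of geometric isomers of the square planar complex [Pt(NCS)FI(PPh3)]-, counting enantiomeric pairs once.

3

In a square planar complex each vertex has one trans partner and two cis neighbours.
The distinct arrangements are (3 in all): (F/NCS trans, I/PPh3 trans); (F/PPh3 trans, I/NCS trans); (F/I trans, NCS/PPh3 trans).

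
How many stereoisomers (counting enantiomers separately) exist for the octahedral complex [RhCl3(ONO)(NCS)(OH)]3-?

The six octahedral sites form three mutually perpendicular trans pairs.
The distinct arrangements are (4 in all): Cl mer (3 arrangements); Cl fac (chiral).
One of these lacks any improper symmetry element and so occurs as an enantiomeric pair, giving 4 + 1 = 5 stereoisomers in total.

5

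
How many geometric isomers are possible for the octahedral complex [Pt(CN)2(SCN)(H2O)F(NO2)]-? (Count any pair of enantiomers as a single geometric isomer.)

9

Exhaustive case analysis gives 9 geometric isomers.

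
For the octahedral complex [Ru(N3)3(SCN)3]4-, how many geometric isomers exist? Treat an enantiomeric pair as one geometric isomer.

An octahedron has six vertices in three trans pairs; every non-trans pair is cis.
Systematic placement gives 2 geometric isomers: N3 mer; N3 fac.

2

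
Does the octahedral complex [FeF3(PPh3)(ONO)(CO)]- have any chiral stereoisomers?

yes

In an octahedral complex each vertex has one trans partner and four cis neighbours.
Working through the distinct placements yields 4 geometric isomers: F mer (3 arrangements); F fac (chiral).
One of these lacks any improper symmetry element and so occurs as an enantiomeric pair, giving 4 + 1 = 5 stereoisomers in total.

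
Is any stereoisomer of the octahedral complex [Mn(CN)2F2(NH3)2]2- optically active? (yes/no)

The six octahedral sites form three mutually perpendicular trans pairs.
Systematic placement gives 5 geometric isomers: CN trans, F trans, NH3 trans; CN trans, F cis, NH3 cis; CN cis, F cis, NH3 trans; CN cis, F cis, NH3 cis (chiral); CN cis, F trans, NH3 cis.
One of these lacks any improper symmetry element and so occurs as an enantiomeric pair, giving 5 + 1 = 6 stereoisomers in total.

yes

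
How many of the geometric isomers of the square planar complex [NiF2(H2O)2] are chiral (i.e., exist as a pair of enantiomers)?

Working through the distinct placements yields 2 geometric isomers: F cis; F trans.
Each arrangement has an internal mirror plane or centre of symmetry, so none is chiral.

0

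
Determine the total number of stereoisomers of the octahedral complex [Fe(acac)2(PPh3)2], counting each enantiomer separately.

3

In an octahedral complex each vertex has one trans partner and four cis neighbours.
Each acac is bidentate and must span two cis positions.
Working through the distinct placements yields 2 geometric isomers: PPh3 trans; PPh3 cis (chiral).
One of these lacks any improper symmetry element and so occurs as an enantiomeric pair, giving 2 + 1 = 3 stereoisomers in total.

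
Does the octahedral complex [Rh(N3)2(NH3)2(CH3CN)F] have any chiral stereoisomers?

In an octahedral complex each vertex has one trans partner and four cis neighbours.
Working through the distinct placements yields 6 geometric isomers: N3 trans, NH3 trans; N3 cis, NH3 cis (3 arrangements, 2 chiral); N3 cis, NH3 trans; N3 trans, NH3 cis.
Of these, 2 lack any improper symmetry element and so occur as enantiomeric pairs, giving 6 + 2 = 8 stereoisomers in total.

yes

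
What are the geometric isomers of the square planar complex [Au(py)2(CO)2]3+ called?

cis and trans

In a square planar complex each vertex has one trans partner and two cis neighbours.
The distinct arrangements are (2 in all): py cis; py trans.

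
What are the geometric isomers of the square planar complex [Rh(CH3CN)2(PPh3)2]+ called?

cis and trans

In a square planar complex each vertex has one trans partner and two cis neighbours.
Systematic placement gives 2 geometric isomers: CH3CN cis; CH3CN trans.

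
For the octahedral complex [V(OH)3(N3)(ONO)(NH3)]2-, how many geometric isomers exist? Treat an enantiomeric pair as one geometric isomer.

In an octahedral complex each vertex has one trans partner and four cis neighbours.
Systematic placement gives 4 geometric isomers: OH mer (3 arrangements); OH fac (chiral).

4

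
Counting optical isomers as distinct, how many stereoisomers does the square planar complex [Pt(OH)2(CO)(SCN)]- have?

2

In a square planar complex each vertex has one trans partner and two cis neighbours.
There are 2 geometric isomers: OH cis; OH trans.
Each arrangement has an internal mirror plane or centre of symmetry, so none is chiral.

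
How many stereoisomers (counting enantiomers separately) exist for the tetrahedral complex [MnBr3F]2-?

All four vertices of a tetrahedron are equivalent and mutually adjacent, so cis/trans isomerism cannot arise.
Only one geometric arrangement is possible.

1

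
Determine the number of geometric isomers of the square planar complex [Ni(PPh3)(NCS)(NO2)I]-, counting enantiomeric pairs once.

3

In a square planar complex each vertex has one trans partner and two cis neighbours.
Working through the distinct placements yields 3 geometric isomers: (I/NO2 trans, NCS/PPh3 trans); (I/PPh3 trans, NCS/NO2 trans); (I/NCS trans, NO2/PPh3 trans).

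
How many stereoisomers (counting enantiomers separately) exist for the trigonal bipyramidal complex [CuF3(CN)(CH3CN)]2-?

4

A trigonal bipyramid has two axial and three equatorial sites, which are chemically inequivalent.
There are 4 geometric isomers: CN axial, CH3CN axial; CN equatorial, CH3CN axial; CN axial, CH3CN equatorial; CN equatorial, CH3CN equatorial.
Each arrangement has an internal mirror plane or centre of symmetry, so none is chiral.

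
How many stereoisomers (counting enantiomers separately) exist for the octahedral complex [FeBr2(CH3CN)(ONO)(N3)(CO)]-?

An octahedron has six vertices in three trans pairs; every non-trans pair is cis.
Systematic enumeration (placing each ligand type in turn and discarding arrangements equivalent by rotation or reflection) gives 9 geometric isomers.
Of these, 6 lack any improper symmetry element and so occur as enantiomeric pairs, giving 9 + 6 = 15 stereoisomers in total.

15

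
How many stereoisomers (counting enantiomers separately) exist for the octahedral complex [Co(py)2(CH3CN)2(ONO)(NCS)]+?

8

An octahedron has six vertices in three trans pairs; every non-trans pair is cis.
There are 6 geometric isomers: py trans, CH3CN trans; py cis, CH3CN trans; py trans, CH3CN cis; py cis, CH3CN cis (3 arrangements, 2 chiral).
Of these, 2 lack any improper symmetry element and so occur as enantiomeric pairs, giving 6 + 2 = 8 stereoisomers in total.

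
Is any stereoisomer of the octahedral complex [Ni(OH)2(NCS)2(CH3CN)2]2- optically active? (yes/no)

yes

The six octahedral sites form three mutually perpendicular trans pairs.
Systematic placement gives 5 geometric isomers: OH trans, NCS trans, CH3CN trans; OH cis, NCS cis, CH3CN trans; OH trans, NCS cis, CH3CN cis; OH cis, NCS cis, CH3CN cis (chiral); OH cis, NCS trans, CH3CN cis.
One of these lacks any improper symmetry element and so occurs as an enantiomeric pair, giving 5 + 1 = 6 stereoisomers in total.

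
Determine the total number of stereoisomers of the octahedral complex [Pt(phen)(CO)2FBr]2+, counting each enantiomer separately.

An octahedron has six vertices in three trans pairs; every non-trans pair is cis.
Each phen is bidentate and must span two cis positions.
The distinct arrangements are (4 in all): CO cis (3 arrangements, 2 chiral); CO trans.
Of these, 2 lack any improper symmetry element and so occur as enantiomeric pairs, giving 4 + 2 = 6 stereoisomers in total.

6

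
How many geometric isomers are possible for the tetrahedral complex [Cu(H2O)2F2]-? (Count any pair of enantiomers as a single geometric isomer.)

Only one geometric arrangement is possible.

1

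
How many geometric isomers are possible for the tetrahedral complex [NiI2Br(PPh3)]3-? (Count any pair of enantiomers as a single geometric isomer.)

Only one geometric arrangement is possible.

1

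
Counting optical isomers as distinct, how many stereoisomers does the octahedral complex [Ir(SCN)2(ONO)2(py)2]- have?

There are 5 geometric isomers: SCN trans, ONO trans, py trans; SCN cis, ONO trans, py cis; SCN cis, ONO cis, py trans; SCN cis, ONO cis, py cis (chiral); SCN trans, ONO cis, py cis.
One of these lacks any improper symmetry element and so occurs as an enantiomeric pair, giving 5 + 1 = 6 stereoisomers in total.

6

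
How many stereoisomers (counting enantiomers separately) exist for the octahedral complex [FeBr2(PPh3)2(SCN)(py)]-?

The six octahedral sites form three mutually perpendicular trans pairs.
The distinct arrangements are (6 in all): Br trans, PPh3 trans; Br trans, PPh3 cis; Br cis, PPh3 cis (3 arrangements, 2 chiral); Br cis, PPh3 trans.
Of these, 2 lack any improper symmetry element and so occur as enantiomeric pairs, giving 6 + 2 = 8 stereoisomers in total.

8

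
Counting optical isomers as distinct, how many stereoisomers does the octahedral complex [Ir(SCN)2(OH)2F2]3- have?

6

An octahedron has six vertices in three trans pairs; every non-trans pair is cis.
There are 5 geometric isomers: SCN trans, OH trans, F trans; SCN cis, OH cis, F trans; SCN trans, OH cis, F cis; SCN cis, OH cis, F cis (chiral); SCN cis, OH trans, F cis.
One of these lacks any improper symmetry element and so occurs as an enantiomeric pair, giving 5 + 1 = 6 stereoisomers in total.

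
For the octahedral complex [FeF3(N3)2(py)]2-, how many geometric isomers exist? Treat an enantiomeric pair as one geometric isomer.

3

The six octahedral sites form three mutually perpendicular trans pairs.
There are 3 geometric isomers: F mer, N3 cis; F mer, N3 trans; F fac, N3 cis.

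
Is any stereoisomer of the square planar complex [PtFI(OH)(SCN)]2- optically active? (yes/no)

A square has two trans pairs of vertices; adjacent vertices are cis.
Working through the distinct placements yields 3 geometric isomers: (F/OH trans, I/SCN trans); (F/SCN trans, I/OH trans); (F/I trans, OH/SCN trans).
Each arrangement has an internal mirror plane or centre of symmetry, so none is chiral.

no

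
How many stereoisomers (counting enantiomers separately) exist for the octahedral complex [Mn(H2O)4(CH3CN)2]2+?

The distinct arrangements are (2 in all): CH3CN trans; CH3CN cis.
Each arrangement has an internal mirror plane or centre of symmetry, so none is chiral.

2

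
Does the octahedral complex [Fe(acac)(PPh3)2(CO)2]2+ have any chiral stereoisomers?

Each acac is bidentate and must span two cis positions.
There are 3 geometric isomers: PPh3 cis, CO trans; PPh3 cis, CO cis (chiral); PPh3 trans, CO cis.
One of these lacks any improper symmetry element and so occurs as an enantiomeric pair, giving 3 + 1 = 4 stereoisomers in total.

yes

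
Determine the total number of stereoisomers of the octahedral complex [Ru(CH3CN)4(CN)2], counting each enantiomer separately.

The distinct arrangements are (2 in all): CN trans; CN cis.
Each arrangement has an internal mirror plane or centre of symmetry, so none is chiral.

2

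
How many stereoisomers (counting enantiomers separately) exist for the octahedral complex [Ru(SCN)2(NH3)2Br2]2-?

6

An octahedron has six vertices in three trans pairs; every non-trans pair is cis.
Working through the distinct placements yields 5 geometric isomers: SCN trans, NH3 trans, Br trans; SCN cis, NH3 cis, Br trans; SCN trans, NH3 cis, Br cis; SCN cis, NH3 cis, Br cis (chiral); SCN cis, NH3 trans, Br cis.
One of these lacks any improper symmetry element and so occurs as an enantiomeric pair, giving 5 + 1 = 6 stereoisomers in total.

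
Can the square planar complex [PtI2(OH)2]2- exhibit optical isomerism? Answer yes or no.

In a square planar complex each vertex has one trans partner and two cis neighbours.
There are 2 geometric isomers: I cis; I trans.
Each arrangement has an internal mirror plane or centre of symmetry, so none is chiral.

no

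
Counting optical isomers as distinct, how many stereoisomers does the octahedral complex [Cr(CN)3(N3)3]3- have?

The six octahedral sites form three mutually perpendicular trans pairs.
There are 2 geometric isomers: CN mer; CN fac.
Each arrangement has an internal mirror plane or centre of symmetry, so none is chiral.

2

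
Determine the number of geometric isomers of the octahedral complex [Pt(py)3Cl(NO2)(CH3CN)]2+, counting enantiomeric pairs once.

4

The distinct arrangements are (4 in all): py mer (3 arrangements); py fac (chiral).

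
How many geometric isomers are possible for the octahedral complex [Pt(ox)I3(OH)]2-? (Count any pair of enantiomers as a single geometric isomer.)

An octahedron has six vertices in three trans pairs; every non-trans pair is cis.
Each ox is bidentate and must span two cis positions.
Systematic placement gives 2 geometric isomers: I mer; I fac.

2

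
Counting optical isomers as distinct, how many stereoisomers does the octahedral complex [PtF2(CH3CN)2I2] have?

In an octahedral complex each vertex has one trans partner and four cis neighbours.
Systematic placement gives 5 geometric isomers: F trans, CH3CN trans, I trans; F cis, CH3CN trans, I cis; F cis, CH3CN cis, I trans; F cis, CH3CN cis, I cis (chiral); F trans, CH3CN cis, I cis.
One of these lacks any improper symmetry element and so occurs as an enantiomeric pair, giving 5 + 1 = 6 stereoisomers in total.

6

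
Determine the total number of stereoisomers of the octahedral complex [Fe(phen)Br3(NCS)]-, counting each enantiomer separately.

An octahedron has six vertices in three trans pairs; every non-trans pair is cis.
Each phen is bidentate and must span two cis positions.
Systematic placement gives 2 geometric isomers: Br mer; Br fac.
Each arrangement has an internal mirror plane or centre of symmetry, so none is chiral.

2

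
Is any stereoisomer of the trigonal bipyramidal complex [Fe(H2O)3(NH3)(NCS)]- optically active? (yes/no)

A trigonal bipyramid has two axial and three equatorial sites, which are chemically inequivalent.
Working through the distinct placements yields 4 geometric isomers: NH3 equatorial, NCS equatorial; NH3 equatorial, NCS axial; NH3 axial, NCS equatorial; NH3 axial, NCS axial.
Each arrangement has an internal mirror plane or centre of symmetry, so none is chiral.

no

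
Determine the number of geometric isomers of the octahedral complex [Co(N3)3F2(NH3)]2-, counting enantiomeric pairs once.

3

Working through the distinct placements yields 3 geometric isomers: N3 mer, F trans; N3 fac, F cis; N3 mer, F cis.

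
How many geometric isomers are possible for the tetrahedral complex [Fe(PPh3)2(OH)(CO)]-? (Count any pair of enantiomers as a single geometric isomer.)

1

All four vertices of a tetrahedron are equivalent and mutually adjacent, so cis/trans isomerism cannot arise.
Only one geometric arrangement is possible.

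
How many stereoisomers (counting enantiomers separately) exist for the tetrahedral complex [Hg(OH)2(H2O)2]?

In a tetrahedral complex all four positions are equivalent and every pair of ligands is adjacent — there is no cis/trans distinction.
Only one geometric arrangement is possible.

1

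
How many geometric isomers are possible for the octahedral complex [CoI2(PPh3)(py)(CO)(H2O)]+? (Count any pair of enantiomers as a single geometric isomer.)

9

The six octahedral sites form three mutually perpendicular trans pairs.
Systematic enumeration (placing each ligand type in turn and discarding arrangements equivalent by rotation or reflection) gives 9 geometric isomers.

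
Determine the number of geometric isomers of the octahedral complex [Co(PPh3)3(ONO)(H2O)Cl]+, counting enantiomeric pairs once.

4

An octahedron has six vertices in three trans pairs; every non-trans pair is cis.
The distinct arrangements are (4 in all): PPh3 mer (3 arrangements); PPh3 fac (chiral).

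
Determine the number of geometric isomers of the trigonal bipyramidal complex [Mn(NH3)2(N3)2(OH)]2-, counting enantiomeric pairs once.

In a trigonal bipyramid the two axial positions differ from the three equatorial ones.
Placing the ligands in turn and identifying arrangements related by rotation or reflection leaves 5 distinct geometric isomers.

5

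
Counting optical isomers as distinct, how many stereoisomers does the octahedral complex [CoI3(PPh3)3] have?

In an octahedral complex each vertex has one trans partner and four cis neighbours.
Systematic placement gives 2 geometric isomers: I mer; I fac.
Each arrangement has an internal mirror plane or centre of symmetry, so none is chiral.

2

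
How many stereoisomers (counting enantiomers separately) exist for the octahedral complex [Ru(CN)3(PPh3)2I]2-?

3

In an octahedral complex each vertex has one trans partner and four cis neighbours.
There are 3 geometric isomers: CN mer, PPh3 trans; CN mer, PPh3 cis; CN fac, PPh3 cis.
Each arrangement has an internal mirror plane or centre of symmetry, so none is chiral.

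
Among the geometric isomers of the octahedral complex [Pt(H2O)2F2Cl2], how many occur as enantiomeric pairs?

1

In an octahedral complex each vertex has one trans partner and four cis neighbours.
Working through the distinct placements yields 5 geometric isomers: H2O trans, F trans, Cl trans; H2O cis, F cis, Cl trans; H2O trans, F cis, Cl cis; H2O cis, F cis, Cl cis (chiral); H2O cis, F trans, Cl cis.
One of these lacks any improper symmetry element and so occurs as an enantiomeric pair, giving 5 + 1 = 6 stereoisomers in total.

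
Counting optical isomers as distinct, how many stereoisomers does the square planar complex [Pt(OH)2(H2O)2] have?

A square has two trans pairs of vertices; adjacent vertices are cis.
Working through the distinct placements yields 2 geometric isomers: OH cis; OH trans.
Each arrangement has an internal mirror plane or centre of symmetry, so none is chiral.

2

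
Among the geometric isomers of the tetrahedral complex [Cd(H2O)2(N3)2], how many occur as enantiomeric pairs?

In a tetrahedral complex all four positions are equivalent and every pair of ligands is adjacent — there is no cis/trans distinction.
Only one geometric arrangement is possible.

0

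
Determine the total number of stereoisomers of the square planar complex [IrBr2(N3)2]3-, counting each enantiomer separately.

2

A square has two trans pairs of vertices; adjacent vertices are cis.
Working through the distinct placements yields 2 geometric isomers: Br cis; Br trans.
Each arrangement has an internal mirror plane or centre of symmetry, so none is chiral.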